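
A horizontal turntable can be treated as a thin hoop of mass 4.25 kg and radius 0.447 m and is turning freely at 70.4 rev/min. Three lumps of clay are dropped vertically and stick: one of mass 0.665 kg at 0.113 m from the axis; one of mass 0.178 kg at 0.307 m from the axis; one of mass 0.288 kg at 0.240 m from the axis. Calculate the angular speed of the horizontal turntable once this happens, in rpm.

ω_f ≈ 67.1 rpm

The added mass arrives with no angular momentum about the axis, and any external torque about the axis is negligible, so the system's angular momentum is conserved.
I_p = (4.25)(0.447)² = 0.8492 kg·m².
Added inertia Σmr² = (0.665)(0.113)² + (0.178)(0.307)² + (0.288)(0.240)² = 0.04186 kg·m²; I_f = 0.8492 + 0.04186 = 0.8910 kg·m².
ω_f = I_p ω_i / I_f = (0.8492)(70.4) / 0.8910 = 67.09 rpm.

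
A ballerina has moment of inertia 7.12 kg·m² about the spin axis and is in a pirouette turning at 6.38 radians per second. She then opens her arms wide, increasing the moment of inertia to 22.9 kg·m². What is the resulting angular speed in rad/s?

ω₂ ≈ 1.98 rad/s

Angular momentum about the spin axis is conserved since the torque about it is zero.
ω₂ = I₁ω₁ / I₂ = (7.120)(6.38 rad/s) / (22.90) = 1.984 rad/s.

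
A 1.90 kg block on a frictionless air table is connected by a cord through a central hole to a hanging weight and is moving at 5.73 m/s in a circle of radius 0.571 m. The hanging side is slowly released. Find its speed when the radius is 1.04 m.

v₂ ≈ 3.15 m/s

Central (radial) force ⇒ zero torque about the center ⇒ m v r is constant.
v₂ = v₁ r₁ / r₂ = (5.73)(0.571) / (1.04) = 3.146 m/s.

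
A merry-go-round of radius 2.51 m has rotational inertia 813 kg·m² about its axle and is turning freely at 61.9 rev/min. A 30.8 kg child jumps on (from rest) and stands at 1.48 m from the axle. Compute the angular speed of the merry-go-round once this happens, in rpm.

ω_f ≈ 57.2 rpm

The added mass arrives with no angular momentum about the axle, and any external torque about the axle is negligible, so the system's angular momentum is conserved.
Added inertia Σmr² = (30.8)(1.48)² = 67.46 kg·m²; I_f = 813.0 + 67.46 = 880.5 kg·m².
ω_f = I_p ω_i / I_f = (813.0)(61.9) / 880.5 = 57.16 rpm.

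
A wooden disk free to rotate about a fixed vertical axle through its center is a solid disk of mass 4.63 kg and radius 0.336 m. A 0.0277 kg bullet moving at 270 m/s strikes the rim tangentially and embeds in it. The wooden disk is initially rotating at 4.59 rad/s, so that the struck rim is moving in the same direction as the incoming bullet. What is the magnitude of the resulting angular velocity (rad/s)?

|ω_f| ≈ 14.0 rad/s

About the axle the impulsive forces during the collision are internal, so angular momentum about that axis is conserved.
I_p = ½(4.63)(0.336)² = 0.2614 kg·m². Taking the sense of the bullet's angular momentum as positive, L_{bullet} = m v R = (0.0277)(270)(0.336) = 2.513 kg·m²/s.
L_i = +I_p ω_p + m v R = +(0.2614)(4.59) + 2.513 = 3.713 kg·m²/s.
After sticking, I_f = I_p + m R² = 0.2614 + (0.0277)(0.336)² = 0.2645 kg·m².
ω_f = L_i / I_f = 3.713 / 0.2645 = 14.04 rad/s.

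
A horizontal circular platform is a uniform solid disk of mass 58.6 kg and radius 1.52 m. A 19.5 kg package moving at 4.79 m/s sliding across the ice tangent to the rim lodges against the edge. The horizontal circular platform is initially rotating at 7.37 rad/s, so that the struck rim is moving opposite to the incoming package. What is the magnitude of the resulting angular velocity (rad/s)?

The axle reaction passes through the central axle and exerts no torque about it; angular momentum about the central axle is conserved through the impact.
I_p = ½(58.6)(1.52)² = 67.69 kg·m². Taking the sense of the package's angular momentum as positive, L_{package} = m v R = (19.5)(4.79)(1.52) = 142.0 kg·m²/s.
L_i = −I_p ω_p + m v R = −(67.69)(7.37) + 142.0 = -356.9 kg·m²/s.
After sticking, I_f = I_p + m R² = 67.69 + (19.5)(1.52)² = 112.7 kg·m².
ω_f = L_i / I_f = -356.9 / 112.7 = -3.166 rad/s.

|ω_f| ≈ 3.17 rad/s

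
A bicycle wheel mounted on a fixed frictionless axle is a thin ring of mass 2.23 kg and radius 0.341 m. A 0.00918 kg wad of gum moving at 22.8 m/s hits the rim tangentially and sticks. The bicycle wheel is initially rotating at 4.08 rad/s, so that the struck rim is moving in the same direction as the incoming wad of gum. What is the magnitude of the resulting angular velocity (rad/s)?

About the axle the impulsive forces during the collision are internal, so angular momentum about that axis is conserved.
I_p = (2.23)(0.341)² = 0.2593 kg·m². Taking the sense of the wad of gum's angular momentum as positive, L_{wad} = m v R = (0.00918)(22.8)(0.341) = 0.07137 kg·m²/s.
L_i = +I_p ω_p + m v R = +(0.2593)(4.08) + 0.07137 = 1.129 kg·m²/s.
After sticking, I_f = I_p + m R² = 0.2593 + (0.00918)(0.341)² = 0.2604 kg·m².
ω_f = L_i / I_f = 1.129 / 0.2604 = 4.337 rad/s.

|ω_f| ≈ 4.34 rad/s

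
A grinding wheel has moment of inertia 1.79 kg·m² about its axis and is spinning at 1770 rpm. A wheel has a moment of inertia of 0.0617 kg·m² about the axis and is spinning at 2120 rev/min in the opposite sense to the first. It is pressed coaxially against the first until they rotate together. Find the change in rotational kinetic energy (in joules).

No external torque acts about the common axis, so total angular momentum is conserved.
Taking A's sense as positive: L = (1.790)(1770) − (0.06170)(2120) = 3037 kg·m²·rpm.
Combined I = 1.790 + 0.06170 = 1.852 kg·m².
ω_f = L / I = 3037 / 1.852 = 1640 rpm.
KE_i = ½ΣIω² = 32270 J; KE_f = ½(1.852)(171.8)² = 27320 J.

ΔKE ≈ -4950 J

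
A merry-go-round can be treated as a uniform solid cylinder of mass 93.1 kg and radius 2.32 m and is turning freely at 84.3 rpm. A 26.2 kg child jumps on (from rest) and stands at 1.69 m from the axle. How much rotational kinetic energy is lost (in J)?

No external torque acts about the axle; L_before = L_after.
I_p = ½(93.1)(2.32)² = 250.6 kg·m².
Added inertia Σmr² = (26.2)(1.69)² = 74.83 kg·m²; I_f = 250.6 + 74.83 = 325.4 kg·m².
ω_f = I_p ω_i / I_f = (250.6)(84.3) / 325.4 = 64.91 rpm.
KE_i = ½(250.6)(8.828 rad/s)² = 9763 J; KE_f = ½(325.4)(6.798)² = 7518 J.

energy lost ≈ 2250 J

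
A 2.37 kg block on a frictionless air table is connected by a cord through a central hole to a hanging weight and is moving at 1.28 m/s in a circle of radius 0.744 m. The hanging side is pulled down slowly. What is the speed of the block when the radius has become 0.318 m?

Central (radial) force ⇒ zero torque about the center ⇒ m v r is constant.
v₂ = v₁ r₁ / r₂ = (1.28)(0.744) / (0.318) = 2.995 m/s.

v₂ ≈ 2.99 m/s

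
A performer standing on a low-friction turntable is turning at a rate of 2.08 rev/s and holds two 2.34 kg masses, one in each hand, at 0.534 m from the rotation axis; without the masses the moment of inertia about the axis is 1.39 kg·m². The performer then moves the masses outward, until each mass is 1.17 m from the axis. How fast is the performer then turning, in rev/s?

No external torque acts about the spin axis, so angular momentum is conserved.
I₁ = 1.39 + 2(2.34)(0.534)² = 2.725 kg·m²; I₂ = 1.39 + 2(2.34)(1.17)² = 7.796 kg·m².
ω₂ = I₁ω₁ / I₂ = (2.725)(2.08 rev/s) / (7.796) = 0.7269 rev/s.

ω₂ ≈ 0.727 rev/s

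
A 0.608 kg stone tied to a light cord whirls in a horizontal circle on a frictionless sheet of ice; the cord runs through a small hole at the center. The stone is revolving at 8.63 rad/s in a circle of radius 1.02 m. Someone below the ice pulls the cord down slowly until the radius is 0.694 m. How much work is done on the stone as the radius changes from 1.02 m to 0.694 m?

W ≈ 27.3 J

No torque about the axis ⇒ m r₁² ω₁ = m r₂² ω₂.
ω₂ = ω₁ (r₁/r₂)² = (8.63)(1.02/0.694)² = 18.64 rad/s.
W = ΔKE = ½m(v₂² − v₁²) = 27.33 J.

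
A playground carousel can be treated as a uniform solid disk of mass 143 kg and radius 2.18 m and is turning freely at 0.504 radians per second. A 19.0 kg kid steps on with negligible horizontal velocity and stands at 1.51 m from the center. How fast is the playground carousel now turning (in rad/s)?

ω_f ≈ 0.447 rad/s

No external torque acts about the center; L_before = L_after.
I_p = ½(143)(2.18)² = 339.8 kg·m².
Added inertia Σmr² = (19.0)(1.51)² = 43.32 kg·m²; I_f = 339.8 + 43.32 = 383.1 kg·m².
ω_f = I_p ω_i / I_f = (339.8)(0.504) / 383.1 = 0.4470 rad/s.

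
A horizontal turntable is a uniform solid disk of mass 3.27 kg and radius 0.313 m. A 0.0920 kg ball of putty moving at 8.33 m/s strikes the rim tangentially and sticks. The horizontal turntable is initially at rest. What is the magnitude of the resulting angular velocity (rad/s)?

|ω_f| ≈ 1.42 rad/s

About the axle the impulsive forces during the collision are internal, so angular momentum about that axis is conserved.
I_p = ½(3.27)(0.313)² = 0.1602 kg·m². Taking the sense of the ball of putty's angular momentum as positive, L_{ball} = m v R = (0.0920)(8.33)(0.313) = 0.2399 kg·m²/s.
L_i = 0 + 0.2399 = 0.2399 kg·m²/s.
After sticking, I_f = I_p + m R² = 0.1602 + (0.0920)(0.313)² = 0.1692 kg·m².
ω_f = L_i / I_f = 0.2399 / 0.1692 = 1.418 rad/s.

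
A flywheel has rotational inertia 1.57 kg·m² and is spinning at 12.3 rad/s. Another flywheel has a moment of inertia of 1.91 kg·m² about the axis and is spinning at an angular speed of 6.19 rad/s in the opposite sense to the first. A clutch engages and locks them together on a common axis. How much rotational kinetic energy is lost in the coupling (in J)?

No external torque acts about the common axis, so total angular momentum is conserved.
Taking A's sense as positive: L = (1.570)(12.3) − (1.910)(6.19) = 7.488 kg·m²·rad/s.
Combined I = 1.570 + 1.910 = 3.480 kg·m².
ω_f = L / I = 7.488 / 3.480 = 2.152 rad/s.
KE_i = ½ΣIω² = 155.4 J; KE_f = ½(3.480)(2.152)² = 8.056 J.

ΔKE lost ≈ 147 J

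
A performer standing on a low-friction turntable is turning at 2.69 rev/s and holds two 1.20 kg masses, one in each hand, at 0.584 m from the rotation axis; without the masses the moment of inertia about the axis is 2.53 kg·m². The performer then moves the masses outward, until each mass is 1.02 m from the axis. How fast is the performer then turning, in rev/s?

ω₂ ≈ 1.79 rev/s

No external torque acts about the spin axis, so angular momentum is conserved.
I₁ = 2.53 + 2(1.20)(0.584)² = 3.349 kg·m²; I₂ = 2.53 + 2(1.20)(1.02)² = 5.027 kg·m².
ω₂ = I₁ω₁ / I₂ = (3.349)(2.69 rev/s) / (5.027) = 1.792 rev/s.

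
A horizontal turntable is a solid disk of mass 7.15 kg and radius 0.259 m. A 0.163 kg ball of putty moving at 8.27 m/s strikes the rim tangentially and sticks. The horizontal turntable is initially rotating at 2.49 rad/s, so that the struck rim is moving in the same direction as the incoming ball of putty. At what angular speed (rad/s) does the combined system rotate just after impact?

About the axle the impulsive forces during the collision are internal, so angular momentum about that axis is conserved.
I_p = ½(7.15)(0.259)² = 0.2398 kg·m². Taking the sense of the ball of putty's angular momentum as positive, L_{ball} = m v R = (0.163)(8.27)(0.259) = 0.3491 kg·m²/s.
L_i = +I_p ω_p + m v R = +(0.2398)(2.49) + 0.3491 = 0.9463 kg·m²/s.
After sticking, I_f = I_p + m R² = 0.2398 + (0.163)(0.259)² = 0.2507 kg·m².
ω_f = L_i / I_f = 0.9463 / 0.2507 = 3.774 rad/s.

|ω_f| ≈ 3.77 rad/s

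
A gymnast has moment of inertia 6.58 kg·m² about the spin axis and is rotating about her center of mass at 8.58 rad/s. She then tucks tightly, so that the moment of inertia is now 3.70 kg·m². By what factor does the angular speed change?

No external torque acts about the spin axis, so angular momentum is conserved.
ω₂/ω₁ = I₁/I₂ = 6.580 / 3.700 = 1.778.

ω₂/ω₁ ≈ 1.78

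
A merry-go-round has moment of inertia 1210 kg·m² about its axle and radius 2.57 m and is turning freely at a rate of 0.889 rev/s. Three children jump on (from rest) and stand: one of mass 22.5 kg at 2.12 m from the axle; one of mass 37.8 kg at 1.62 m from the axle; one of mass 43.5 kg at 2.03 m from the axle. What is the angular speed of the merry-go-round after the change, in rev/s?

No external torque acts about the axle; L_before = L_after.
Added inertia Σmr² = (22.5)(2.12)² + (37.8)(1.62)² + (43.5)(2.03)² = 379.6 kg·m²; I_f = 1210 + 379.6 = 1590 kg·m².
ω_f = I_p ω_i / I_f = (1210)(0.889) / 1590 = 0.6767 rev/s.

ω_f ≈ 0.677 rev/s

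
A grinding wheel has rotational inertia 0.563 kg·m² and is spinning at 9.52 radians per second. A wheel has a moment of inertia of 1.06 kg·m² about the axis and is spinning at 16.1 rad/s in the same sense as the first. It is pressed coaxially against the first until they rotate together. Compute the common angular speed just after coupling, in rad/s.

No external torque acts about the common axis, so total angular momentum is conserved.
Taking A's sense as positive: L = (0.5630)(9.52) + (1.060)(16.1) = 22.43 kg·m²·rad/s.
Combined I = 0.5630 + 1.060 = 1.623 kg·m².
ω_f = L / I = 22.43 / 1.623 = 13.82 rad/s.

|ω_f| ≈ 13.8 rad/s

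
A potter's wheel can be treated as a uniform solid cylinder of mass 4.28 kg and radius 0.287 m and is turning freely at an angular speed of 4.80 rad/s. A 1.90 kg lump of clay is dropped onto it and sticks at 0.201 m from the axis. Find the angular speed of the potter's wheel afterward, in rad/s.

ω_f ≈ 3.34 rad/s

The added mass arrives with no angular momentum about the axis, and any external torque about the axis is negligible, so the system's angular momentum is conserved.
I_p = ½(4.28)(0.287)² = 0.1763 kg·m².
Added inertia Σmr² = (1.90)(0.201)² = 0.07676 kg·m²; I_f = 0.1763 + 0.07676 = 0.2530 kg·m².
ω_f = I_p ω_i / I_f = (0.1763)(4.80) / 0.2530 = 3.344 rad/s.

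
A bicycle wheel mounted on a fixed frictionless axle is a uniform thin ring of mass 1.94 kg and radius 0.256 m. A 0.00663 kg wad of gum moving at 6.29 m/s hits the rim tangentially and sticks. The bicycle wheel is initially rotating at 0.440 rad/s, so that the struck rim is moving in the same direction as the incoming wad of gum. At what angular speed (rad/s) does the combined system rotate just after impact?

About the axle the impulsive forces during the collision are internal, so angular momentum about that axis is conserved.
I_p = (1.94)(0.256)² = 0.1271 kg·m². Taking the sense of the wad of gum's angular momentum as positive, L_{wad} = m v R = (0.00663)(6.29)(0.256) = 0.01068 kg·m²/s.
L_i = +I_p ω_p + m v R = +(0.1271)(0.440) + 0.01068 = 0.06662 kg·m²/s.
After sticking, I_f = I_p + m R² = 0.1271 + (0.00663)(0.256)² = 0.1276 kg·m².
ω_f = L_i / I_f = 0.06662 / 0.1276 = 0.5222 rad/s.

|ω_f| ≈ 0.522 rad/s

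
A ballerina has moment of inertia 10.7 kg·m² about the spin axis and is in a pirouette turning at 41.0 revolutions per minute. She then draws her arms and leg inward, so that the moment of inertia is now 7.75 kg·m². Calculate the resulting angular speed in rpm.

ω₂ ≈ 56.6 rpm

Angular momentum about the spin axis is conserved since the torque about it is zero.
ω₂ = I₁ω₁ / I₂ = (10.70)(41.0 rpm) / (7.750) = 56.61 rpm.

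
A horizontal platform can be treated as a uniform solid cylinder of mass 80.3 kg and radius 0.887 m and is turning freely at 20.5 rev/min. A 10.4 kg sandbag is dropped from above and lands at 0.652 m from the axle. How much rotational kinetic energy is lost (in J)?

No external torque acts about the axle; L_before = L_after.
I_p = ½(80.3)(0.887)² = 31.59 kg·m².
Added inertia Σmr² = (10.4)(0.652)² = 4.421 kg·m²; I_f = 31.59 + 4.421 = 36.01 kg·m².
ω_f = I_p ω_i / I_f = (31.59)(20.5) / 36.01 = 17.98 rpm.
KE_i = ½(31.59)(2.147 rad/s)² = 72.79 J; KE_f = ½(36.01)(1.883)² = 63.85 J.

energy lost ≈ 8.94 J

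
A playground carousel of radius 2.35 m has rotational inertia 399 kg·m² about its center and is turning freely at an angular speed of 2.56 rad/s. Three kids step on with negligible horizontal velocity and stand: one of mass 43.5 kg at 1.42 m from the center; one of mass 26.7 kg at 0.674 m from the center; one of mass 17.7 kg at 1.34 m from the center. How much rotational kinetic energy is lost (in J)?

The added mass arrives with no angular momentum about the center, and any external torque about the center is negligible, so the system's angular momentum is conserved.
Added inertia Σmr² = (43.5)(1.42)² + (26.7)(0.674)² + (17.7)(1.34)² = 131.6 kg·m²; I_f = 399.0 + 131.6 = 530.6 kg·m².
ω_f = I_p ω_i / I_f = (399.0)(2.56) / 530.6 = 1.925 rad/s.
KE_i = ½(399.0)(2.560 rad/s)² = 1307 J; KE_f = ½(530.6)(1.925)² = 983.1 J.

energy lost ≈ 324 J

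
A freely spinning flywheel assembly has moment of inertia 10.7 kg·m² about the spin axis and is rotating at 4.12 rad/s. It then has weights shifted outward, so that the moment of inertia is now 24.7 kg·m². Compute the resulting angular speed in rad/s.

With no external torque about the axis, L is conserved: I₁ω₁ = I₂ω₂.
ω₂ = I₁ω₁ / I₂ = (10.70)(4.12 rad/s) / (24.70) = 1.785 rad/s.

ω₂ ≈ 1.78 rad/s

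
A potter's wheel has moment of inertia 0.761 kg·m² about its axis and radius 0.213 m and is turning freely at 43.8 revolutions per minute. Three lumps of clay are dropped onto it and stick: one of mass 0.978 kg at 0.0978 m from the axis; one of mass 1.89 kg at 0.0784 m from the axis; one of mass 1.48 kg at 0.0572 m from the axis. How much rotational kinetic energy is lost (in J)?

energy lost ≈ 0.263 J

The added mass arrives with no angular momentum about the axis, and any external torque about the axis is negligible, so the system's angular momentum is conserved.
Added inertia Σmr² = (0.978)(0.0978)² + (1.89)(0.0784)² + (1.48)(0.0572)² = 0.02581 kg·m²; I_f = 0.7610 + 0.02581 = 0.7868 kg·m².
ω_f = I_p ω_i / I_f = (0.7610)(43.8) / 0.7868 = 42.36 rpm.
KE_i = ½(0.7610)(4.587 rad/s)² = 8.005 J; KE_f = ½(0.7868)(4.436)² = 7.742 J.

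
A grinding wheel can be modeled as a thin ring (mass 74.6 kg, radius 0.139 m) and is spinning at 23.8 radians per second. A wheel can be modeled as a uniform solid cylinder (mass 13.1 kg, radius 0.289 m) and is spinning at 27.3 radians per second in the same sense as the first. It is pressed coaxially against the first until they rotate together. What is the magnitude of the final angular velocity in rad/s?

The coupling torques are internal; angular momentum about the shared axis is conserved.
Moments of inertia: I_A = (74.6)(0.139)² = 1.441 kg·m²; I_B = ½(13.1)(0.289)² = 0.5471 kg·m².
Taking A's sense as positive: L = (1.441)(23.8) + (0.5471)(27.3) = 49.24 kg·m²·rad/s.
Combined I = 1.441 + 0.5471 = 1.988 kg·m².
ω_f = L / I = 49.24 / 1.988 = 24.76 rad/s.

|ω_f| ≈ 24.8 rad/s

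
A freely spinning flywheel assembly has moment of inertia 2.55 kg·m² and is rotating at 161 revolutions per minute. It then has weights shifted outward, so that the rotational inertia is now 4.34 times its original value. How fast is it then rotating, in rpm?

ω₂ ≈ 37.1 rpm

With no external torque about the axis, L is conserved: I₁ω₁ = I₂ω₂.
I₂ = 4.34 × 2.55 = 11.07 kg·m².
ω₂ = I₁ω₁ / I₂ = (2.550)(161 rpm) / (11.07) = 37.10 rpm.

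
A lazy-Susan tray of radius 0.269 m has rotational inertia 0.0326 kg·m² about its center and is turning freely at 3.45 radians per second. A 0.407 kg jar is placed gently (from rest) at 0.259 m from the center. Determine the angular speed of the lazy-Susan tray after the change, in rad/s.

No external torque acts about the center; L_before = L_after.
Added inertia Σmr² = (0.407)(0.259)² = 0.02730 kg·m²; I_f = 0.03260 + 0.02730 = 0.05990 kg·m².
ω_f = I_p ω_i / I_f = (0.03260)(3.45) / 0.05990 = 1.878 rad/s.

ω_f ≈ 1.88 rad/s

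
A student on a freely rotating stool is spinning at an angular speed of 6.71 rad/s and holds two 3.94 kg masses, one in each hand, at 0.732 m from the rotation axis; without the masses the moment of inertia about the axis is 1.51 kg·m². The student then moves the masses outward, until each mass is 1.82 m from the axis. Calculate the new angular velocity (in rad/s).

With no external torque about the axis, L is conserved: I₁ω₁ = I₂ω₂.
I₁ = 1.51 + 2(3.94)(0.732)² = 5.732 kg·m²; I₂ = 1.51 + 2(3.94)(1.82)² = 27.61 kg·m².
ω₂ = I₁ω₁ / I₂ = (5.732)(6.71 rad/s) / (27.61) = 1.393 rad/s.

ω₂ ≈ 1.39 rad/s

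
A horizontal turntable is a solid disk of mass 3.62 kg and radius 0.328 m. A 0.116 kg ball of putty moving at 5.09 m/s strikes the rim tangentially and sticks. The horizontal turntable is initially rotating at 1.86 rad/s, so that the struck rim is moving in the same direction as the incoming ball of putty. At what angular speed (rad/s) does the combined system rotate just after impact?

|ω_f| ≈ 2.68 rad/s

The axle reaction passes through the axle and exerts no torque about it; angular momentum about the axle is conserved through the impact.
I_p = ½(3.62)(0.328)² = 0.1947 kg·m². Taking the sense of the ball of putty's angular momentum as positive, L_{ball} = m v R = (0.116)(5.09)(0.328) = 0.1937 kg·m²/s.
L_i = +I_p ω_p + m v R = +(0.1947)(1.86) + 0.1937 = 0.5559 kg·m²/s.
After sticking, I_f = I_p + m R² = 0.1947 + (0.116)(0.328)² = 0.2072 kg·m².
ω_f = L_i / I_f = 0.5559 / 0.2072 = 2.683 rad/s.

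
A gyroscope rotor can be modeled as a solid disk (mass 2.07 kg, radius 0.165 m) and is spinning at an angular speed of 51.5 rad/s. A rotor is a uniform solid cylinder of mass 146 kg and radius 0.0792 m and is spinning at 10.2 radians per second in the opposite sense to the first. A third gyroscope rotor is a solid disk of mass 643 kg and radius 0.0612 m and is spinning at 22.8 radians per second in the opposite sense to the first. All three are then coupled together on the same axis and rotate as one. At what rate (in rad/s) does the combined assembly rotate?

|ω_f| ≈ 18.1 rad/s

No external torque acts about the common axis, so total angular momentum is conserved.
Moments of inertia: I_A = ½(2.07)(0.165)² = 0.02818 kg·m²; I_B = ½(146)(0.0792)² = 0.4579 kg·m²; I_C = ½(643)(0.0612)² = 1.204 kg·m².
Taking A's sense as positive: L = (0.02818)(51.5) − (0.4579)(10.2) − (1.204)(22.8) = -30.67 kg·m²·rad/s.
Combined I = 0.02818 + 0.4579 + 1.204 = 1.690 kg·m².
ω_f = L / I = -30.67 / 1.690 = -18.15 rad/s.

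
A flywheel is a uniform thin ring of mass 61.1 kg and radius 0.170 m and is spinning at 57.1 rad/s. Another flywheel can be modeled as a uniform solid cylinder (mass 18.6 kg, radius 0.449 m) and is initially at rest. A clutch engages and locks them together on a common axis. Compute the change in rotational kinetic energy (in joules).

The coupling torques are internal; angular momentum about the shared axis is conserved.
Moments of inertia: I_A = (61.1)(0.170)² = 1.766 kg·m²; I_B = ½(18.6)(0.449)² = 1.875 kg·m².
Taking A's sense as positive: L = (1.766)(57.1) = 100.8 kg·m²·rad/s.
Combined I = 1.766 + 1.875 = 3.641 kg·m².
ω_f = L / I = 100.8 / 3.641 = 27.69 rad/s.
KE_i = ½ΣIω² = 2879 J; KE_f = ½(3.641)(27.69)² = 1396 J.

ΔKE ≈ -1480 J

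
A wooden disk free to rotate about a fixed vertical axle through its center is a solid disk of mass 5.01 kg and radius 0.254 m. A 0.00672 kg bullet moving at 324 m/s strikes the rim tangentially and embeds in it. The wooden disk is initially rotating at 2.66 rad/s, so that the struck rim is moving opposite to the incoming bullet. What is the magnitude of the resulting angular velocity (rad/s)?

|ω_f| ≈ 0.760 rad/s

About the axle the impulsive forces during the collision are internal, so angular momentum about that axis is conserved.
I_p = ½(5.01)(0.254)² = 0.1616 kg·m². Taking the sense of the bullet's angular momentum as positive, L_{bullet} = m v R = (0.00672)(324)(0.254) = 0.5530 kg·m²/s.
L_i = −I_p ω_p + m v R = −(0.1616)(2.66) + 0.5530 = 0.1231 kg·m²/s.
After sticking, I_f = I_p + m R² = 0.1616 + (0.00672)(0.254)² = 0.1620 kg·m².
ω_f = L_i / I_f = 0.1231 / 0.1620 = 0.7599 rad/s.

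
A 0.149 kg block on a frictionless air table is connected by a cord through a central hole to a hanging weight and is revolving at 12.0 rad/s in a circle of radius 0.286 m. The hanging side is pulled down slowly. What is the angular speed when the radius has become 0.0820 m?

No torque about the axis ⇒ m r₁² ω₁ = m r₂² ω₂.
ω₂ = ω₁ (r₁/r₂)² = (12.0)(0.286/0.0820)² = 146.0 rad/s.

ω₂ ≈ 146 rad/s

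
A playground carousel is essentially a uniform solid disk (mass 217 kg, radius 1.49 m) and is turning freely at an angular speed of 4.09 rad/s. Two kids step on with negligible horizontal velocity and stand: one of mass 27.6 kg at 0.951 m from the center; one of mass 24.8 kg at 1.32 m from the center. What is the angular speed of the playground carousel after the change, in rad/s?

The added mass arrives with no angular momentum about the center, and any external torque about the center is negligible, so the system's angular momentum is conserved.
I_p = ½(217)(1.49)² = 240.9 kg·m².
Added inertia Σmr² = (27.6)(0.951)² + (24.8)(1.32)² = 68.17 kg·m²; I_f = 240.9 + 68.17 = 309.1 kg·m².
ω_f = I_p ω_i / I_f = (240.9)(4.09) / 309.1 = 3.188 rad/s.

ω_f ≈ 3.19 rad/s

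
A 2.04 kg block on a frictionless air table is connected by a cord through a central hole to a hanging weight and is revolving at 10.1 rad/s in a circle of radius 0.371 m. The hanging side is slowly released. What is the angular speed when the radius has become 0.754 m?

The constraining force is radial, so m r² ω about the center is conserved.
ω₂ = ω₁ (r₁/r₂)² = (10.1)(0.371/0.754)² = 2.445 rad/s.

ω₂ ≈ 2.45 rad/s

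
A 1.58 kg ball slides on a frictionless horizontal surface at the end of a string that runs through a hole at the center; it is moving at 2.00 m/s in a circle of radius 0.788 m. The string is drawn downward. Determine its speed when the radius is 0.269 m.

v₂ ≈ 5.86 m/s

Central (radial) force ⇒ zero torque about the center ⇒ m v r is constant.
v₂ = v₁ r₁ / r₂ = (2.00)(0.788) / (0.269) = 5.859 m/s.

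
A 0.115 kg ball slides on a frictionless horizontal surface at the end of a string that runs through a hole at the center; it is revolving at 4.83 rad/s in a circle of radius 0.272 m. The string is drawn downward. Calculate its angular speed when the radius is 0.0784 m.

ω₂ ≈ 58.1 rad/s

No torque about the axis ⇒ m r₁² ω₁ = m r₂² ω₂.
ω₂ = ω₁ (r₁/r₂)² = (4.83)(0.272/0.0784)² = 58.14 rad/s.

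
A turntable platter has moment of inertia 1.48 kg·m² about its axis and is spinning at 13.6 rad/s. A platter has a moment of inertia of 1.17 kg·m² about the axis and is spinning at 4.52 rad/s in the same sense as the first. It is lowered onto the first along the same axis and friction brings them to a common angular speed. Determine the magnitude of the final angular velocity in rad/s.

|ω_f| ≈ 9.59 rad/s

The coupling torques are internal; angular momentum about the shared axis is conserved.
Taking A's sense as positive: L = (1.480)(13.6) + (1.170)(4.52) = 25.42 kg·m²·rad/s.
Combined I = 1.480 + 1.170 = 2.650 kg·m².
ω_f = L / I = 25.42 / 2.650 = 9.591 rad/s.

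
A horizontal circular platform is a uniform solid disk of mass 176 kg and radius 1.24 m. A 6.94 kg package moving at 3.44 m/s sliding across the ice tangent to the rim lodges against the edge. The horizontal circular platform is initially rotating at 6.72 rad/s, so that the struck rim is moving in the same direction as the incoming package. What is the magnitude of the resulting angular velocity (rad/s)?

|ω_f| ≈ 6.43 rad/s

The axle reaction passes through the central axle and exerts no torque about it; angular momentum about the central axle is conserved through the impact.
I_p = ½(176)(1.24)² = 135.3 kg·m². Taking the sense of the package's angular momentum as positive, L_{package} = m v R = (6.94)(3.44)(1.24) = 29.60 kg·m²/s.
L_i = +I_p ω_p + m v R = +(135.3)(6.72) + 29.60 = 938.9 kg·m²/s.
After sticking, I_f = I_p + m R² = 135.3 + (6.94)(1.24)² = 146.0 kg·m².
ω_f = L_i / I_f = 938.9 / 146.0 = 6.432 rad/s.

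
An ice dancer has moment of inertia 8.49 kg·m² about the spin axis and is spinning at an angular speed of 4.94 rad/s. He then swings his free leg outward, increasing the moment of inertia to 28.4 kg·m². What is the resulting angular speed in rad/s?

ω₂ ≈ 1.48 rad/s

No external torque acts about the spin axis, so angular momentum is conserved.
ω₂ = I₁ω₁ / I₂ = (8.490)(4.94 rad/s) / (28.40) = 1.477 rad/s.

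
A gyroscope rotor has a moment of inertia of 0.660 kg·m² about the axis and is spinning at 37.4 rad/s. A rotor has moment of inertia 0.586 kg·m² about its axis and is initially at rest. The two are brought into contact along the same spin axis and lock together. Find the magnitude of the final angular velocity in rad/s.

|ω_f| ≈ 19.8 rad/s

The coupling torques are internal; angular momentum about the shared axis is conserved.
Taking A's sense as positive: L = (0.6600)(37.4) = 24.68 kg·m²·rad/s.
Combined I = 0.6600 + 0.5860 = 1.246 kg·m².
ω_f = L / I = 24.68 / 1.246 = 19.81 rad/s.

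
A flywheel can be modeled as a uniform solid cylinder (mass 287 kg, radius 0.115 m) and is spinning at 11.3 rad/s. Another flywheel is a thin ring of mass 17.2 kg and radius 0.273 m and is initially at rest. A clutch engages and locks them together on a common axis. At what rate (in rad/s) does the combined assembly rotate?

|ω_f| ≈ 6.74 rad/s

No external torque acts about the common axis, so total angular momentum is conserved.
Moments of inertia: I_A = ½(287)(0.115)² = 1.898 kg·m²; I_B = (17.2)(0.273)² = 1.282 kg·m².
Taking A's sense as positive: L = (1.898)(11.3) = 21.44 kg·m²·rad/s.
Combined I = 1.898 + 1.282 = 3.180 kg·m².
ω_f = L / I = 21.44 / 3.180 = 6.744 rad/s.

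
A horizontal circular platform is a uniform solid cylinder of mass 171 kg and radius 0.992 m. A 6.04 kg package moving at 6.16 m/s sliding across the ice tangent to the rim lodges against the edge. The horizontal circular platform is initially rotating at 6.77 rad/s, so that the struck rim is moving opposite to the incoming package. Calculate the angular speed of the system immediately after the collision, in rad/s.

The axle reaction passes through the central axle and exerts no torque about it; angular momentum about the central axle is conserved through the impact.
I_p = ½(171)(0.992)² = 84.14 kg·m². Taking the sense of the package's angular momentum as positive, L_{package} = m v R = (6.04)(6.16)(0.992) = 36.91 kg·m²/s.
L_i = −I_p ω_p + m v R = −(84.14)(6.77) + 36.91 = -532.7 kg·m²/s.
After sticking, I_f = I_p + m R² = 84.14 + (6.04)(0.992)² = 90.08 kg·m².
ω_f = L_i / I_f = -532.7 / 90.08 = -5.914 rad/s.

|ω_f| ≈ 5.91 rad/s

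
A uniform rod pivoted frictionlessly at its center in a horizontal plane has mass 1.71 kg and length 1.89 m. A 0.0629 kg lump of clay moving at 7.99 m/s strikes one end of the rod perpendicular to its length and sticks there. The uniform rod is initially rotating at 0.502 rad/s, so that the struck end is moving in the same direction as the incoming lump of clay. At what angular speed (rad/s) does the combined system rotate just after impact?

|ω_f| ≈ 1.29 rad/s

The axle reaction passes through the pivot and exerts no torque about it; angular momentum about the pivot is conserved through the impact.
I_p = (1/12)(1.71)(1.89)² = 0.5090 kg·m². Taking the sense of the lump of clay's angular momentum as positive, L_{lump} = m v R = (0.0629)(7.99)(1.89/2) = 0.4749 kg·m²/s.
L_i = +I_p ω_p + m v R = +(0.5090)(0.502) + 0.4749 = 0.7305 kg·m²/s.
After sticking, I_f = I_p + m R² = 0.5090 + (0.0629)(1.89/2)² = 0.5652 kg·m².
ω_f = L_i / I_f = 0.7305 / 0.5652 = 1.292 rad/s.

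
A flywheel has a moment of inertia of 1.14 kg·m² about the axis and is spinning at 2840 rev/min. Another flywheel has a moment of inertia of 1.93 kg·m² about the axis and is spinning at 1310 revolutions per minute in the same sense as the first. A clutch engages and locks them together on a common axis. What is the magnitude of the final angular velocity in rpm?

The coupling torques are internal; angular momentum about the shared axis is conserved.
Taking A's sense as positive: L = (1.140)(2840) + (1.930)(1310) = 5766 kg·m²·rpm.
Combined I = 1.140 + 1.930 = 3.070 kg·m².
ω_f = L / I = 5766 / 3.070 = 1878 rpm.

|ω_f| ≈ 1880 rpm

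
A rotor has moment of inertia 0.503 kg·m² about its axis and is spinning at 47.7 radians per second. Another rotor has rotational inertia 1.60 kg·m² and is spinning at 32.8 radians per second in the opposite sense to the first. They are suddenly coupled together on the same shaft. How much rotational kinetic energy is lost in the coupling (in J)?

The coupling torques are internal; angular momentum about the shared axis is conserved.
Taking A's sense as positive: L = (0.5030)(47.7) − (1.600)(32.8) = -28.49 kg·m²·rad/s.
Combined I = 0.5030 + 1.600 = 2.103 kg·m².
ω_f = L / I = -28.49 / 2.103 = -13.55 rad/s.
KE_i = ½ΣIω² = 1433 J; KE_f = ½(2.103)(13.55)² = 192.9 J.

ΔKE lost ≈ 1240 J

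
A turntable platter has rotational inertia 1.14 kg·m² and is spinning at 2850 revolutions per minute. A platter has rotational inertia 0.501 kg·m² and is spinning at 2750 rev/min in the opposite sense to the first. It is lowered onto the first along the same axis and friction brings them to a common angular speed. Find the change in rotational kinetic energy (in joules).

ΔKE ≈ -59800 J

The coupling torques are internal; angular momentum about the shared axis is conserved.
Taking A's sense as positive: L = (1.140)(2850) − (0.5010)(2750) = 1871 kg·m²·rpm.
Combined I = 1.140 + 0.5010 = 1.641 kg·m².
ω_f = L / I = 1871 / 1.641 = 1140 rpm.
KE_i = ½ΣIω² = 71550 J; KE_f = ½(1.641)(119.4)² = 11700 J.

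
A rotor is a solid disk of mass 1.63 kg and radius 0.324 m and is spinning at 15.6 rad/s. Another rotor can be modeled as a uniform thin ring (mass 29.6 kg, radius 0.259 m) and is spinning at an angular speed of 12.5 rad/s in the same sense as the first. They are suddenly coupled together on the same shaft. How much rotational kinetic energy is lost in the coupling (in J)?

ΔKE lost ≈ 0.394 J

No external torque acts about the common axis, so total angular momentum is conserved.
Moments of inertia: I_A = ½(1.63)(0.324)² = 0.08556 kg·m²; I_B = (29.6)(0.259)² = 1.986 kg·m².
Taking A's sense as positive: L = (0.08556)(15.6) + (1.986)(12.5) = 26.15 kg·m²·rad/s.
Combined I = 0.08556 + 1.986 = 2.071 kg·m².
ω_f = L / I = 26.15 / 2.071 = 12.63 rad/s.
KE_i = ½ΣIω² = 165.5 J; KE_f = ½(2.071)(12.63)² = 165.1 J.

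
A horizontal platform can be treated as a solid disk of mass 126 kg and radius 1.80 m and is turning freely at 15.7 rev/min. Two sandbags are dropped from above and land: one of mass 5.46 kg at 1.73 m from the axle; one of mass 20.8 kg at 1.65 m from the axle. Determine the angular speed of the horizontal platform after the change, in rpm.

ω_f ≈ 11.6 rpm

The added mass arrives with no angular momentum about the axle, and any external torque about the axle is negligible, so the system's angular momentum is conserved.
I_p = ½(126)(1.80)² = 204.1 kg·m².
Added inertia Σmr² = (5.46)(1.73)² + (20.8)(1.65)² = 72.97 kg·m²; I_f = 204.1 + 72.97 = 277.1 kg·m².
ω_f = I_p ω_i / I_f = (204.1)(15.7) / 277.1 = 11.57 rpm.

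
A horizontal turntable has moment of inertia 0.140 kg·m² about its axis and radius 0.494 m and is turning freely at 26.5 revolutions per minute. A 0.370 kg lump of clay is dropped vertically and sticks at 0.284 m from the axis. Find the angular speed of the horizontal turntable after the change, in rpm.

ω_f ≈ 21.8 rpm

The added mass arrives with no angular momentum about the axis, and any external torque about the axis is negligible, so the system's angular momentum is conserved.
Added inertia Σmr² = (0.370)(0.284)² = 0.02984 kg·m²; I_f = 0.1400 + 0.02984 = 0.1698 kg·m².
ω_f = I_p ω_i / I_f = (0.1400)(26.5) / 0.1698 = 21.84 rpm.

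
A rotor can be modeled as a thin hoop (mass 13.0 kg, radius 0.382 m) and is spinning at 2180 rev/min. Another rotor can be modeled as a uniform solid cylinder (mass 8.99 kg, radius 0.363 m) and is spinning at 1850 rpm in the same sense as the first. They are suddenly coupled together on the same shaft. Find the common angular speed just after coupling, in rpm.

No external torque acts about the common axis, so total angular momentum is conserved.
Moments of inertia: I_A = (13.0)(0.382)² = 1.897 kg·m²; I_B = ½(8.99)(0.363)² = 0.5923 kg·m².
Taking A's sense as positive: L = (1.897)(2180) + (0.5923)(1850) = 5231 kg·m²·rpm.
Combined I = 1.897 + 0.5923 = 2.489 kg·m².
ω_f = L / I = 5231 / 2.489 = 2101 rpm.

|ω_f| ≈ 2100 rpm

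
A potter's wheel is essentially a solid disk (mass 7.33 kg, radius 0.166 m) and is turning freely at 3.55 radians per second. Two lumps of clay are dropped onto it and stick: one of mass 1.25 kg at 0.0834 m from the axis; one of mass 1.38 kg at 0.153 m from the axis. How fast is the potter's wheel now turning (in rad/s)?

No external torque acts about the axis; L_before = L_after.
I_p = ½(7.33)(0.166)² = 0.1010 kg·m².
Added inertia Σmr² = (1.25)(0.0834)² + (1.38)(0.153)² = 0.04100 kg·m²; I_f = 0.1010 + 0.04100 = 0.1420 kg·m².
ω_f = I_p ω_i / I_f = (0.1010)(3.55) / 0.1420 = 2.525 rad/s.

ω_f ≈ 2.52 rad/s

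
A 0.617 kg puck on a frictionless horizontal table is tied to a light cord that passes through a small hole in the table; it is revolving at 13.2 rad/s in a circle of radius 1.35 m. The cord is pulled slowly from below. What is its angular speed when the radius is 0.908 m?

ω₂ ≈ 29.2 rad/s

No torque about the axis ⇒ m r₁² ω₁ = m r₂² ω₂.
ω₂ = ω₁ (r₁/r₂)² = (13.2)(1.35/0.908)² = 29.18 rad/s.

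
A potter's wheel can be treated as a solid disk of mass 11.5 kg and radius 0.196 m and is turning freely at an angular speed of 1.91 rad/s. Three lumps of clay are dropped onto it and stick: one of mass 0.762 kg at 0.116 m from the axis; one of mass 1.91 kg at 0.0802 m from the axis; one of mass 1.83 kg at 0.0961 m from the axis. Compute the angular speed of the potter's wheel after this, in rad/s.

No external torque acts about the axis; L_before = L_after.
I_p = ½(11.5)(0.196)² = 0.2209 kg·m².
Added inertia Σmr² = (0.762)(0.116)² + (1.91)(0.0802)² + (1.83)(0.0961)² = 0.03944 kg·m²; I_f = 0.2209 + 0.03944 = 0.2603 kg·m².
ω_f = I_p ω_i / I_f = (0.2209)(1.91) / 0.2603 = 1.621 rad/s.

ω_f ≈ 1.62 rad/s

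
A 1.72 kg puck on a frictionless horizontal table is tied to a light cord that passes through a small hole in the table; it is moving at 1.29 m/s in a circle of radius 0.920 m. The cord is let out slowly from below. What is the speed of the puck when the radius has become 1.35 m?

v₂ ≈ 0.879 m/s

Central (radial) force ⇒ zero torque about the center ⇒ m v r is constant.
v₂ = v₁ r₁ / r₂ = (1.29)(0.920) / (1.35) = 0.8791 m/s.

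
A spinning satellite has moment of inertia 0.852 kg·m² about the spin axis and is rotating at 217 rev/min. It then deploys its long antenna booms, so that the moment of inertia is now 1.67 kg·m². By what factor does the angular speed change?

ω₂/ω₁ ≈ 0.510

No external torque acts about the spin axis, so angular momentum is conserved.
ω₂/ω₁ = I₁/I₂ = 0.8520 / 1.670 = 0.5102.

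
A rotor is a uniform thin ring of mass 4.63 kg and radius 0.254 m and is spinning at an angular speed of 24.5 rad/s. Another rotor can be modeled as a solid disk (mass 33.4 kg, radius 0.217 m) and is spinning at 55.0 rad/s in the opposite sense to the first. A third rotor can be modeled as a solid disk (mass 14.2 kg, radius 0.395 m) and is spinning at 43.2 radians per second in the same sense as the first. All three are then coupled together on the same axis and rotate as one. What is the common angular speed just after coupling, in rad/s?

No external torque acts about the common axis, so total angular momentum is conserved.
Moments of inertia: I_A = (4.63)(0.254)² = 0.2987 kg·m²; I_B = ½(33.4)(0.217)² = 0.7864 kg·m²; I_C = ½(14.2)(0.395)² = 1.108 kg·m².
Taking A's sense as positive: L = (0.2987)(24.5) − (0.7864)(55.0) + (1.108)(43.2) = 11.92 kg·m²·rad/s.
Combined I = 0.2987 + 0.7864 + 1.108 = 2.193 kg·m².
ω_f = L / I = 11.92 / 2.193 = 5.437 rad/s.

|ω_f| ≈ 5.44 rad/s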